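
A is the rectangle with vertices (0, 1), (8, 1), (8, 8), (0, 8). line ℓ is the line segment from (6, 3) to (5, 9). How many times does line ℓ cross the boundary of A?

The segment meets the boundary at (5.167,8).

1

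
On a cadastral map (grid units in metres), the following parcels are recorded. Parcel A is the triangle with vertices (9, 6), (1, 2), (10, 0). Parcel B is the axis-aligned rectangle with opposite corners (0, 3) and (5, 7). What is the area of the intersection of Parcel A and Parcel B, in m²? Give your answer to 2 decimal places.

The intersection is the polygon with vertices (5,4), (5,3), (3,3).
By the shoelace formula its area is 1.00.

1.00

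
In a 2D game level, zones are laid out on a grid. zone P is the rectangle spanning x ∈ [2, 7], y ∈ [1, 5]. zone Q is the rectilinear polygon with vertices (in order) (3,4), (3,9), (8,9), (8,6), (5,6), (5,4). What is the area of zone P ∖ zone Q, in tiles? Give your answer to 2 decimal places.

18.00

|zone P| = 20, |zone P∩zone Q| = 2.
|zone P ∖ zone Q| = |zone P| − |zone P∩zone Q| = 20 − 2 = 18.00.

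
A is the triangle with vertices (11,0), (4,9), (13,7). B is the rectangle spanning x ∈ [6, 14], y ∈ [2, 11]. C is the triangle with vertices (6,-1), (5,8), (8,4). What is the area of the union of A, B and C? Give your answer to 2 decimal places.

81.63

By inclusion–exclusion:
Individual areas: |A| = 33.5, |B| = 72, |C| = 11.5.
|A∩B| = 29.246.
|A∩C| = 0.6349.
|B∩C| = 5.8667.
|A∩B∩C| = 0.3783.
|A ∪ B ∪ C| = 117 − 35.7476 + 0.3783 = 81.63.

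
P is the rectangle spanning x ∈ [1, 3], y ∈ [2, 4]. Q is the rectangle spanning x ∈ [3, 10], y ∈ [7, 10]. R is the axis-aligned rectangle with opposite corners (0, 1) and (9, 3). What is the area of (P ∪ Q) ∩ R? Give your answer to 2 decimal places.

2.00

The region (P ∪ Q) ∩ R is the polygon with vertices (3,2), (1,2), (1,3), (3,3).
By the shoelace formula its area is 2.00.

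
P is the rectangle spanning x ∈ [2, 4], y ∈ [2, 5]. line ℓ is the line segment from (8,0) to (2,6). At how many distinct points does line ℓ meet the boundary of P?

The segment meets the boundary at (3,5), (4,4).

2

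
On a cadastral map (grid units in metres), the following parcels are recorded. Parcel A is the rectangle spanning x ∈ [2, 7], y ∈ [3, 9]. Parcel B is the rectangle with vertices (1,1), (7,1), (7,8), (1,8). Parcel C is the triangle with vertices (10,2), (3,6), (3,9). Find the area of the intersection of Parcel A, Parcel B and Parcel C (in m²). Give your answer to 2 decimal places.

The intersection is the polygon with vertices (4,8), (7,5), (7,3.714), (3,6), (3,8).
By the shoelace formula its area is 8.07.

8.07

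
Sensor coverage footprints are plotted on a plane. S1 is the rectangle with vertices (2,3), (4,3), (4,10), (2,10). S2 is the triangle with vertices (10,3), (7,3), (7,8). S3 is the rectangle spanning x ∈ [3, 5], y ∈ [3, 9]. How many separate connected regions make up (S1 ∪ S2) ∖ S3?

(S1 ∪ S2) ∖ S3 splits into 2 disjoint pieces (area 8, area 7.5).

2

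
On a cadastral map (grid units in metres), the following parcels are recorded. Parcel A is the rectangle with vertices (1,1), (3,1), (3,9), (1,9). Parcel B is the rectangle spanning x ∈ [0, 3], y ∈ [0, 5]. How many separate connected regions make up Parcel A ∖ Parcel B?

Parcel A ∖ Parcel B is a single connected region.

1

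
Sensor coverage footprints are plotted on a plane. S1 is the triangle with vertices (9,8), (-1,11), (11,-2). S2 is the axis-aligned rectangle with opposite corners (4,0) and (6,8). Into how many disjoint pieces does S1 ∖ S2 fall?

1

S1 ∖ S2 is a single connected region.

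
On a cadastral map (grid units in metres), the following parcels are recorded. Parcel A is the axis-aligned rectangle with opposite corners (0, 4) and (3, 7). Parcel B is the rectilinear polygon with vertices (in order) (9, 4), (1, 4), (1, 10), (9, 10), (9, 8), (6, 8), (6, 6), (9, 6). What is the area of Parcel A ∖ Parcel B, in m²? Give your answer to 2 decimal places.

|Parcel A| = 9, |Parcel A∩Parcel B| = 6.
|Parcel A ∖ Parcel B| = |Parcel A| − |Parcel A∩Parcel B| = 9 − 6 = 3.00.

3.00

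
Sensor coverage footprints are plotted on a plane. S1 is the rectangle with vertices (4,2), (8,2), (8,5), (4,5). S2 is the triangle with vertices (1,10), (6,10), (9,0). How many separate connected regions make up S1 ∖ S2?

2

S1 ∖ S2 splits into 2 disjoint pieces (area 0.4167, area 6.6).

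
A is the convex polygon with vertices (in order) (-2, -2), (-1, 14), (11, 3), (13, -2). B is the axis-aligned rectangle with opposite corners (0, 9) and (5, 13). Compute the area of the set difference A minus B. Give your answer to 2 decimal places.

129.91

|A| = 139, |A∩B| = 9.0909.
|A ∖ B| = |A| − |A∩B| = 139 − 9.0909 = 129.91.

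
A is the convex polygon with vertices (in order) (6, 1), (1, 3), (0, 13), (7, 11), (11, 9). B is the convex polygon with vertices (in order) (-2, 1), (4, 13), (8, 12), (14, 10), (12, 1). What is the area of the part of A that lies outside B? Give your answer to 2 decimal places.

|A| = 81, |A∩B| = 69.6667.
|A ∖ B| = |A| − |A∩B| = 81 − 69.6667 = 11.33.

11.33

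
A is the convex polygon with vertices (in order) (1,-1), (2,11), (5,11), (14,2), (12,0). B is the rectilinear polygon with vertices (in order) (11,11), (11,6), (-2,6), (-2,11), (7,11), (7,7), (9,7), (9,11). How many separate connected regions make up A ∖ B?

2

A ∖ B splits into 2 disjoint pieces (area 71.4583, area 2).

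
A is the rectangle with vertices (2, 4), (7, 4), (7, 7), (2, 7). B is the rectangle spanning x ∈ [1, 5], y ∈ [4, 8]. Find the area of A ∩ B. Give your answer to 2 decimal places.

|A∩B|: x∈[2,5], y∈[4,7] → 3·3 = 9.

9.00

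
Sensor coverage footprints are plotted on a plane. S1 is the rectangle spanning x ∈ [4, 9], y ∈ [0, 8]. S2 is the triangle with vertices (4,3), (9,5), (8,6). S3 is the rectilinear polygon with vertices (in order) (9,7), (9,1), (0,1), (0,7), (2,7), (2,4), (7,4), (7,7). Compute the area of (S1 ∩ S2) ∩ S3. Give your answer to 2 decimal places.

2.51

|S1 ∩ S2| = 3.5.
|(S1 ∩ S2) ∩ S3| = 2.51.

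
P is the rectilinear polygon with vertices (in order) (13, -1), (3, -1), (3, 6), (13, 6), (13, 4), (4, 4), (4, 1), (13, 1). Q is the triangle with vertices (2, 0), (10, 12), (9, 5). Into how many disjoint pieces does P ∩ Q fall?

2

P ∩ Q splits into 2 disjoint pieces (area 1.1786, area 6.7048).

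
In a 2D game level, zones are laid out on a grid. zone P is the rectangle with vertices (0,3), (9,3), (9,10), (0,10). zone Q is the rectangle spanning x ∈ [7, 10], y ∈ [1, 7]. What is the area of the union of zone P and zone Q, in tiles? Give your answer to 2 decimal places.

By inclusion–exclusion:
Individual areas: |zone P| = 63, |zone Q| = 18.
|zone P∩zone Q|: x∈[7,9], y∈[3,7] → 2·4 = 8.
|zone P ∪ zone Q| = 81 − 8 = 73.00.

73.00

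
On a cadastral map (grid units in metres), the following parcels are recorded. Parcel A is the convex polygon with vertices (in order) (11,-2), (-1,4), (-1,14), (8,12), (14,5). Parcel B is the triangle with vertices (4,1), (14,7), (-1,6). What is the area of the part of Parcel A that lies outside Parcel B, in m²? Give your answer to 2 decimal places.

|Parcel A| = 151.5, |Parcel A∩Parcel B| = 39.1468.
|Parcel A ∖ Parcel B| = |Parcel A| − |Parcel A∩Parcel B| = 151.5 − 39.1468 = 112.35.

112.35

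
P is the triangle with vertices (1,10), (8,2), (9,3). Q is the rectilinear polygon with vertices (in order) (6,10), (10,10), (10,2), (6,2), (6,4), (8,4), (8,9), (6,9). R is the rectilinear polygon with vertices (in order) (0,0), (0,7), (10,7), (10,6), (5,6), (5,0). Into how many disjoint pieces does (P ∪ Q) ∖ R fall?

(P ∪ Q) ∖ R splits into 3 disjoint pieces (area 1.2054, area 14.5357, area 8).

3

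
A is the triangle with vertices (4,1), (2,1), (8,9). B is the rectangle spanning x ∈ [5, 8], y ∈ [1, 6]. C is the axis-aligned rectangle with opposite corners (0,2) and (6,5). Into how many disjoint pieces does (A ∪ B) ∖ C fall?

2

(A ∪ B) ∖ C splits into 2 disjoint pieces (area 1.875, area 13.125).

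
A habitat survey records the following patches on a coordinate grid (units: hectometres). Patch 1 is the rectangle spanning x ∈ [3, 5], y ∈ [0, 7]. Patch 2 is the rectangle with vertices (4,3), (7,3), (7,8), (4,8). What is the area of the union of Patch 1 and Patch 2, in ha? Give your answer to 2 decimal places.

25.00

By inclusion–exclusion:
Individual areas: |Patch 1| = 14, |Patch 2| = 15.
|Patch 1∩Patch 2|: x∈[4,5], y∈[3,7] → 1·4 = 4.
|Patch 1 ∪ Patch 2| = 29 − 4 = 25.00.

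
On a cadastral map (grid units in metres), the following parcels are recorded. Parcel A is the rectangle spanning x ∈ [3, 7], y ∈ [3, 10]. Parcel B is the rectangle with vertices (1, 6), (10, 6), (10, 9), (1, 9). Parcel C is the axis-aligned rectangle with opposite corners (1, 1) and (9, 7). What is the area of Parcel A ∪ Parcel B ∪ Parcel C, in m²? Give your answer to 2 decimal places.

71.00

By inclusion–exclusion:
Individual areas: |Parcel A| = 28, |Parcel B| = 27, |Parcel C| = 48.
|Parcel A∩Parcel B|: x∈[3,7], y∈[6,9] → 4·3 = 12.
|Parcel A∩Parcel C|: x∈[3,7], y∈[3,7] → 4·4 = 16.
|Parcel B∩Parcel C|: x∈[1,9], y∈[6,7] → 8·1 = 8.
|Parcel A∩Parcel B∩Parcel C| = 4.
|Parcel A ∪ Parcel B ∪ Parcel C| = 103 − 36 + 4 = 71.00.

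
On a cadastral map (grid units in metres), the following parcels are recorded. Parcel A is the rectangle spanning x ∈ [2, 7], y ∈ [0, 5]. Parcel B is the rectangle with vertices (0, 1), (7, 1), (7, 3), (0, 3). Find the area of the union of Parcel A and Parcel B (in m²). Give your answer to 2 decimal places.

29.00

By inclusion–exclusion:
Individual areas: |Parcel A| = 25, |Parcel B| = 14.
|Parcel A∩Parcel B|: x∈[2,7], y∈[1,3] → 5·2 = 10.
|Parcel A ∪ Parcel B| = 39 − 10 = 29.00.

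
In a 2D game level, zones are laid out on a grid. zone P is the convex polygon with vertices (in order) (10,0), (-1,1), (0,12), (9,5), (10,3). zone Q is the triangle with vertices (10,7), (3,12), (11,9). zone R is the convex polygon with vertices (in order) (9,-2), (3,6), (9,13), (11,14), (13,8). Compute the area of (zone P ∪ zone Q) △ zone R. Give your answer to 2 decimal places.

96.83

|zone P ∪ zone Q| = 91.
|(zone P ∪ zone Q) ∩ zone R| = 38.0837.
|(zone P ∪ zone Q) △ zone R| = 91 + 82 − 76.1674 = 96.83.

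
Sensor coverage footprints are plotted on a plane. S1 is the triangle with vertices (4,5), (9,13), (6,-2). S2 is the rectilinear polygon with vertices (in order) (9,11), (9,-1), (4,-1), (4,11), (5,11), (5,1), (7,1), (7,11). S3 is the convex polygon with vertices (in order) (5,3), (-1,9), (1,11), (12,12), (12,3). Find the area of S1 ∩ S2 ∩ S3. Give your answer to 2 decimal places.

8.05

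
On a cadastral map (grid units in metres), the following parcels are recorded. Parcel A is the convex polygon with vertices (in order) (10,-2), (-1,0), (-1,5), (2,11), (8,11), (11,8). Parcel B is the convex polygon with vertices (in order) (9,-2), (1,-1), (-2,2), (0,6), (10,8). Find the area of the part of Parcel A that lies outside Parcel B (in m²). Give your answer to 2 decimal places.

|Parcel A| = 126.5, |Parcel A∩Parcel B| = 80.4782.
|Parcel A ∖ Parcel B| = |Parcel A| − |Parcel A∩Parcel B| = 126.5 − 80.4782 = 46.02.

46.02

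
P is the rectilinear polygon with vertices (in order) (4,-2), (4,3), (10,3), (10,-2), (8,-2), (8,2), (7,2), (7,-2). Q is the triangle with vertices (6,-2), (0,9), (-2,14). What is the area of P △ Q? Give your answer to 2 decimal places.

29.33

|P| = 26, |Q| = 4, |P∩Q| = 0.3333.
|P △ Q| = |P| + |Q| − 2·|P∩Q| = 26 + 4 − 0.6667 = 29.33.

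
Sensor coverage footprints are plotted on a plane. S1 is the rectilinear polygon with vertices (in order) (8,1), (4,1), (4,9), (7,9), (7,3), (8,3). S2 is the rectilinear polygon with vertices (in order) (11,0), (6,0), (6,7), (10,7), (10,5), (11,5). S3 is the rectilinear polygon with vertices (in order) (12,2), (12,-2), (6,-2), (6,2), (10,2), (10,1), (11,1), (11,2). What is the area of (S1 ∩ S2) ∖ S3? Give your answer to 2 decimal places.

|S1 ∩ S2| = 8.
|(S1 ∩ S2) ∩ S3| = 2.
|(S1 ∩ S2) ∖ S3| = 8 − 2 = 6.00.

6.00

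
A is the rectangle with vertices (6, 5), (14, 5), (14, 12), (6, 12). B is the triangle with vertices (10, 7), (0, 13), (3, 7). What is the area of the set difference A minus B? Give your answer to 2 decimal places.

51.20

|A| = 56, |A∩B| = 4.8.
|A ∖ B| = |A| − |A∩B| = 56 − 4.8 = 51.20.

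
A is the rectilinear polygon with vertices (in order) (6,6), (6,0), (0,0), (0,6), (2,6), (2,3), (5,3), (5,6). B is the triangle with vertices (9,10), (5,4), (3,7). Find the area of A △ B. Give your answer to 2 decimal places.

|A| = 27, |B| = 12, |A∩B| = 1.25.
|A △ B| = |A| + |B| − 2·|A∩B| = 27 + 12 − 2.5 = 36.50.

36.50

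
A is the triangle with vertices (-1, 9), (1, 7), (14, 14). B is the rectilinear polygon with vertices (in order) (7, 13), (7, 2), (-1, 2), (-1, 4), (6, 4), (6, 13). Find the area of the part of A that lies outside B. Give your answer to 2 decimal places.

|A| = 20, |A∩B| = 1.5385.
|A ∖ B| = |A| − |A∩B| = 20 − 1.5385 = 18.46.

18.46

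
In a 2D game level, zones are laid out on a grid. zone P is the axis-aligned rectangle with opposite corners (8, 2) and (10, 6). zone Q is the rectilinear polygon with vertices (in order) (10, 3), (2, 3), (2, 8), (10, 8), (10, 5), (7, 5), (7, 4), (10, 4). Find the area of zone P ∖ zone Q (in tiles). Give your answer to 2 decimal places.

|zone P| = 8, |zone P∩zone Q| = 4.
|zone P ∖ zone Q| = |zone P| − |zone P∩zone Q| = 8 − 4 = 4.00.

4.00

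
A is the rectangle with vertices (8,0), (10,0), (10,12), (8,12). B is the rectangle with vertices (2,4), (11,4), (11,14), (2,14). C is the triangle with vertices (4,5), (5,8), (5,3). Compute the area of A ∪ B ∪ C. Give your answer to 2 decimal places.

98.25

By inclusion–exclusion:
Individual areas: |A| = 24, |B| = 90, |C| = 2.5.
|A∩B|: x∈[8,10], y∈[4,12] → 2·8 = 16.
|A∩C| = 0.
|B∩C| = 2.25.
|A∩B∩C| = 0.
|A ∪ B ∪ C| = 116.5 − 18.25 + 0 = 98.25.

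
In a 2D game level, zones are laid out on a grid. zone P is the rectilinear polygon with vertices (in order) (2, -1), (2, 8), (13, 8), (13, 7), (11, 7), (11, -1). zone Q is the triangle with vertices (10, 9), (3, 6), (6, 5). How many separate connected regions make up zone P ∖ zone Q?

zone P ∖ zone Q is a single connected region.

1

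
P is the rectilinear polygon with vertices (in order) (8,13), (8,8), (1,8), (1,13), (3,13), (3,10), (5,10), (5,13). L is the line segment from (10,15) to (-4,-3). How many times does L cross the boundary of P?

2

The segment meets the boundary at (4.556,8), (8,12.429).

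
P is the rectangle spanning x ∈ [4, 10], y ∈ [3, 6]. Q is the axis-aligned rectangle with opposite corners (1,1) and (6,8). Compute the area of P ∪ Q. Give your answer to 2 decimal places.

47.00

By inclusion–exclusion:
Individual areas: |P| = 18, |Q| = 35.
|P∩Q|: x∈[4,6], y∈[3,6] → 2·3 = 6.
|P ∪ Q| = 53 − 6 = 47.00.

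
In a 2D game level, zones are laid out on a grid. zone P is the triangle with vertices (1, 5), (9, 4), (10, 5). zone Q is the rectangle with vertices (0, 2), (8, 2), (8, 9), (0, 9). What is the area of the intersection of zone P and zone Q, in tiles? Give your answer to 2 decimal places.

The intersection is the polygon with vertices (1,5), (8,5), (8,4.125).
By the shoelace formula its area is 3.06.

3.06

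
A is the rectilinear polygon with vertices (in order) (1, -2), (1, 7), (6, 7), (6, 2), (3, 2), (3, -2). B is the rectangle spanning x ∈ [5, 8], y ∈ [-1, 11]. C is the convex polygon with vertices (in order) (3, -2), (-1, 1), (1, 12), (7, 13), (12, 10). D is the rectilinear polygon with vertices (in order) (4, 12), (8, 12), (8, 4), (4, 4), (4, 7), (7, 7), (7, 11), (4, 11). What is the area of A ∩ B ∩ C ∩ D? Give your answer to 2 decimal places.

3.00

The intersection is the polygon with vertices (5,7), (6,7), (6,4), (5,4).
By the shoelace formula its area is 3.00.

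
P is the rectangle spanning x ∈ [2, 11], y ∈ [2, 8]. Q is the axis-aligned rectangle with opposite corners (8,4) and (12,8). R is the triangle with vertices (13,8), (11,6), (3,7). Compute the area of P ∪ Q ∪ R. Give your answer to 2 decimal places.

58.45

By inclusion–exclusion:
Individual areas: |P| = 54, |Q| = 16, |R| = 9.
|P∩Q|: x∈[8,11], y∈[4,8] → 3·4 = 12.
|P∩R| = 7.2.
|Q∩R| = 5.7375.
|P∩Q∩R| = 4.3875.
|P ∪ Q ∪ R| = 79 − 24.9375 + 4.3875 = 58.45.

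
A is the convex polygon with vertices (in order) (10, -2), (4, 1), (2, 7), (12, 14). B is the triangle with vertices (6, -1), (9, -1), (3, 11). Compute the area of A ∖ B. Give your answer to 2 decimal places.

72.00

|A| = 88, |A∩B| = 15.999.
|A ∖ B| = |A| − |A∩B| = 88 − 15.999 = 72.00.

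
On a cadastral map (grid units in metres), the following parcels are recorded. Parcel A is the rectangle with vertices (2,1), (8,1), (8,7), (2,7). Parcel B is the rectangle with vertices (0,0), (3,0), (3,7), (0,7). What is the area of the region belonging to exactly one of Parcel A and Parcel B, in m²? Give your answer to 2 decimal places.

|Parcel A∩Parcel B|: x∈[2,3], y∈[1,7] → 1·6 = 6.
|Parcel A △ Parcel B| = |Parcel A| + |Parcel B| − 2·|Parcel A∩Parcel B| = 36 + 21 − 12 = 45.00.

45.00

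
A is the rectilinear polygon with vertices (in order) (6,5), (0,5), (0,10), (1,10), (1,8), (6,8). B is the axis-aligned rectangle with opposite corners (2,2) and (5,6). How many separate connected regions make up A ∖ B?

A ∖ B is a single connected region.

1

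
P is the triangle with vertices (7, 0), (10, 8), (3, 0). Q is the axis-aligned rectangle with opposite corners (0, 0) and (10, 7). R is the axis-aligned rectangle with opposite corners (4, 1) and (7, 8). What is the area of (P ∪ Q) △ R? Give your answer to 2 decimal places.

|P ∪ Q| = 70.25.
|(P ∪ Q) ∩ R| = 18.
|(P ∪ Q) △ R| = 70.25 + 21 − 36 = 55.25.

55.25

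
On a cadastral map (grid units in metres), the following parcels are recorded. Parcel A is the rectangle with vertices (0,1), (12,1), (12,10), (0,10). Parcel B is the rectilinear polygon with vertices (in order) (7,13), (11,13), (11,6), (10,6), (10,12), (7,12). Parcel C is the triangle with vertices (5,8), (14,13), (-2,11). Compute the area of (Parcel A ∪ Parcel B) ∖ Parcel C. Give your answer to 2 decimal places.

103.29

|Parcel A ∪ Parcel B| = 114.
|(Parcel A ∪ Parcel B) ∩ Parcel C| = 10.7111.
|(Parcel A ∪ Parcel B) ∖ Parcel C| = 114 − 10.7111 = 103.29.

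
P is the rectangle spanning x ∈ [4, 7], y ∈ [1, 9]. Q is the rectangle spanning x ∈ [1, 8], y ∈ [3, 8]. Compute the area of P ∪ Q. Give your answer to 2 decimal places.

44.00

By inclusion–exclusion:
Individual areas: |P| = 24, |Q| = 35.
|P∩Q|: x∈[4,7], y∈[3,8] → 3·5 = 15.
|P ∪ Q| = 59 − 15 = 44.00.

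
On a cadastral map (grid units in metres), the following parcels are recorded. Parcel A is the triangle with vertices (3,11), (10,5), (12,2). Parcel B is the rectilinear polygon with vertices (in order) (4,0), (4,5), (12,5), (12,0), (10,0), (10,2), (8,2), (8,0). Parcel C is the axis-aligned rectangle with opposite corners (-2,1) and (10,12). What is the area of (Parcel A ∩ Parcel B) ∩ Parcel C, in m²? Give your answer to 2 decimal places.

The region (Parcel A ∩ Parcel B) ∩ Parcel C is the polygon with vertices (9,5), (10,5), (10,4).
By the shoelace formula its area is 0.50.

0.50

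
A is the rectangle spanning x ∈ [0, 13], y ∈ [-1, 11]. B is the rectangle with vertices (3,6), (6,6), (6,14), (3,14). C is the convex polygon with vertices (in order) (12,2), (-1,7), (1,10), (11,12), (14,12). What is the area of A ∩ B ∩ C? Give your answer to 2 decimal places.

14.10

The intersection is the polygon with vertices (6,6), (3,6), (3,10.4), (6,11).
By the shoelace formula its area is 14.10.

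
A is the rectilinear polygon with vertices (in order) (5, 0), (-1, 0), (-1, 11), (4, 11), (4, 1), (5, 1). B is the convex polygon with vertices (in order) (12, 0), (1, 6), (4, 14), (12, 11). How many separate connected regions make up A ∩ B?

A ∩ B is a single connected region.

1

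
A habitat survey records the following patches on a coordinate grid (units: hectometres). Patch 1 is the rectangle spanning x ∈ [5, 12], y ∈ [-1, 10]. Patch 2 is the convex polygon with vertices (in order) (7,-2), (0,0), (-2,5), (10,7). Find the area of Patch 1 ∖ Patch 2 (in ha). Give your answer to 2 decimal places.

|Patch 1| = 77, |Patch 1∩Patch 2| = 27.25.
|Patch 1 ∖ Patch 2| = |Patch 1| − |Patch 1∩Patch 2| = 77 − 27.25 = 49.75.

49.75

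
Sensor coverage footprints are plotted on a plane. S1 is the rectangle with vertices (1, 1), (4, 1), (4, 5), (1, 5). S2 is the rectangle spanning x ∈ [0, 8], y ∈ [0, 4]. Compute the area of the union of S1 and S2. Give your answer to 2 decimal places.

35.00

By inclusion–exclusion:
Individual areas: |S1| = 12, |S2| = 32.
|S1∩S2|: x∈[1,4], y∈[1,4] → 3·3 = 9.
|S1 ∪ S2| = 44 − 9 = 35.00.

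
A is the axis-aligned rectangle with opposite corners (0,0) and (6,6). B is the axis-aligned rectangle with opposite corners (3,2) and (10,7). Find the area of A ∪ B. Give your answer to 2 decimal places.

By inclusion–exclusion:
Individual areas: |A| = 36, |B| = 35.
|A∩B|: x∈[3,6], y∈[2,6] → 3·4 = 12.
|A ∪ B| = 71 − 12 = 59.00.

59.00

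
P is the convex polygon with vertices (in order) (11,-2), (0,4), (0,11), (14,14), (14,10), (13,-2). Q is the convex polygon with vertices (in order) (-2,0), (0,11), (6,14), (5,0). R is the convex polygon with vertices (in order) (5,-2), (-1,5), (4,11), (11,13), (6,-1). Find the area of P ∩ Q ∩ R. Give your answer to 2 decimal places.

36.95

The intersection is the polygon with vertices (0,6.2), (4,11), (5.823,11.521), (5.088,1.225), (0,4).
By the shoelace formula its area is 36.95.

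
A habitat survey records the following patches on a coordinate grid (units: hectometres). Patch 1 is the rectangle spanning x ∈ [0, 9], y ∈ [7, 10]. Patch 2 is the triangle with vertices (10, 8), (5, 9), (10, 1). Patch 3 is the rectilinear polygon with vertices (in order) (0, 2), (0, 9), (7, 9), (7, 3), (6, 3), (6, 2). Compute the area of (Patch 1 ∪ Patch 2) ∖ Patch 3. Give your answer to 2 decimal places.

|Patch 1 ∪ Patch 2| = 39.35.
|(Patch 1 ∪ Patch 2) ∩ Patch 3| = 14.45.
|(Patch 1 ∪ Patch 2) ∖ Patch 3| = 39.35 − 14.45 = 24.90.

24.90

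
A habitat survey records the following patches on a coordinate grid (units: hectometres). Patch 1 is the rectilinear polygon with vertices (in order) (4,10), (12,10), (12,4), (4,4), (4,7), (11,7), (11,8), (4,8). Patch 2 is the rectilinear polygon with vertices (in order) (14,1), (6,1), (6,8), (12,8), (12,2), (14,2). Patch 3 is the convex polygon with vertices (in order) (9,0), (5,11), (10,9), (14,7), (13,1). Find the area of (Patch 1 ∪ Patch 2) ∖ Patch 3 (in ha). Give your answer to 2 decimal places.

|Patch 1 ∪ Patch 2| = 66.
|(Patch 1 ∪ Patch 2) ∩ Patch 3| = 41.8333.
|(Patch 1 ∪ Patch 2) ∖ Patch 3| = 66 − 41.8333 = 24.17.

24.17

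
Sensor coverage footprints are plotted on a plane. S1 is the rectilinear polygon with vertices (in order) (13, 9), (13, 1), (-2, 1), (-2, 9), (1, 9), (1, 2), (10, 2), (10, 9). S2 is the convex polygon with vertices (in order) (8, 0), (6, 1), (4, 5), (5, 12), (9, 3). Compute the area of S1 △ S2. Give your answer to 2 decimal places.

|S1| = 57, |S2| = 30, |S1∩S2| = 2.75.
|S1 △ S2| = |S1| + |S2| − 2·|S1∩S2| = 57 + 30 − 5.5 = 81.50.

81.50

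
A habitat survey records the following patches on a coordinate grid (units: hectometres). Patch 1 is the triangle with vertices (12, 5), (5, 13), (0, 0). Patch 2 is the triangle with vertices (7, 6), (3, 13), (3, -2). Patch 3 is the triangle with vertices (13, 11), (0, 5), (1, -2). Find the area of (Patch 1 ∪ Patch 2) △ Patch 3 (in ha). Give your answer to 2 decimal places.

49.20

|Patch 1 ∪ Patch 2| = 71.9436.
|(Patch 1 ∪ Patch 2) ∩ Patch 3| = 35.622.
|(Patch 1 ∪ Patch 2) △ Patch 3| = 71.9436 + 48.5 − 71.2439 = 49.20.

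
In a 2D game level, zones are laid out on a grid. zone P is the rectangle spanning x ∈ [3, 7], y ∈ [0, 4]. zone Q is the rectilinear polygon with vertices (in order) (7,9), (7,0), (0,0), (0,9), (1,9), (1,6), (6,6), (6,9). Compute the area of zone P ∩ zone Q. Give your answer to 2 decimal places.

The intersection is the polygon with vertices (7,0), (3,0), (3,4), (7,4).
By the shoelace formula its area is 16.00.

16.00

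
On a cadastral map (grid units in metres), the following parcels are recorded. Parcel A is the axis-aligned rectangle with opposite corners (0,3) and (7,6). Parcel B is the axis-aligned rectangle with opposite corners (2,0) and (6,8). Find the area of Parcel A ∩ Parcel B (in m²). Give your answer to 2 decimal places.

12.00

|Parcel A∩Parcel B|: x∈[2,6], y∈[3,6] → 4·3 = 12.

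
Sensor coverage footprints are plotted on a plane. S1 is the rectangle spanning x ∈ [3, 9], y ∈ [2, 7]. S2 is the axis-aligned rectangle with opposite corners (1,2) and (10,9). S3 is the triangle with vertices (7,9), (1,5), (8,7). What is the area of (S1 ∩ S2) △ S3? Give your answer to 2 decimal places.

31.52

|S1 ∩ S2| = 30.
|(S1 ∩ S2) ∩ S3| = 3.2381.
|(S1 ∩ S2) △ S3| = 30 + 8 − 6.4762 = 31.52.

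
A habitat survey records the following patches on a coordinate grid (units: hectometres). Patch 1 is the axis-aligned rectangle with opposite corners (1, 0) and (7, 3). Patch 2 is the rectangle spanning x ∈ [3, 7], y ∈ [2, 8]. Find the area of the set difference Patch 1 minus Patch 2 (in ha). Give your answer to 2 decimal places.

|Patch 1∩Patch 2|: x∈[3,7], y∈[2,3] → 4·1 = 4.
|Patch 1| = 18.
|Patch 1 ∖ Patch 2| = |Patch 1| − |Patch 1∩Patch 2| = 18 − 4 = 14.00.

14.00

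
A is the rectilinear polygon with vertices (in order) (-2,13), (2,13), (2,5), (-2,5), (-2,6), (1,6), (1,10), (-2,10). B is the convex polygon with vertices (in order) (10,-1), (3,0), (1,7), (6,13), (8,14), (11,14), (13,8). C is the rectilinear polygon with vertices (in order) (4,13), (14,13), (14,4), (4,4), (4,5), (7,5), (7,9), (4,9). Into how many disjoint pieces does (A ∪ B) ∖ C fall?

2

(A ∪ B) ∖ C splits into 2 disjoint pieces (area 81.0381, area 4.1667).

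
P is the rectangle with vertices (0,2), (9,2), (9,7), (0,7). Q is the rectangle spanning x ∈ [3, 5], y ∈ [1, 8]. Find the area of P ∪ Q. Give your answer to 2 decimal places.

By inclusion–exclusion:
Individual areas: |P| = 45, |Q| = 14.
|P∩Q|: x∈[3,5], y∈[2,7] → 2·5 = 10.
|P ∪ Q| = 59 − 10 = 49.00.

49.00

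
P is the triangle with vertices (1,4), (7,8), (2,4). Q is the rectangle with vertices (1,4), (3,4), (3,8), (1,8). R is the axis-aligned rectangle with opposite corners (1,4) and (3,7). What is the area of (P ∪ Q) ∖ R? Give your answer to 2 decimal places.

3.07

|P ∪ Q| = 9.0667.
|(P ∪ Q) ∩ R| = 6.
|(P ∪ Q) ∖ R| = 9.0667 − 6 = 3.07.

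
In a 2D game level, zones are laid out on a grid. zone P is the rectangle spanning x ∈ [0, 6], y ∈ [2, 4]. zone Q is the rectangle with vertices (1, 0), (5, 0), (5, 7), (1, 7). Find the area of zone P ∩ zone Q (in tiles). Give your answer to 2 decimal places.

|zone P∩zone Q|: x∈[1,5], y∈[2,4] → 4·2 = 8.

8.00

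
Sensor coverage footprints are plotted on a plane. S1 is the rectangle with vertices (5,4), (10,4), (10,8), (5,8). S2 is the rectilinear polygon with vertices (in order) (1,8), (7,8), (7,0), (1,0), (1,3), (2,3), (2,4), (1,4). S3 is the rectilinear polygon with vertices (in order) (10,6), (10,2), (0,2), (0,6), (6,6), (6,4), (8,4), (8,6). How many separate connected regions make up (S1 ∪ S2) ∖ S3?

(S1 ∪ S2) ∖ S3 splits into 2 disjoint pieces (area 22, area 12).

2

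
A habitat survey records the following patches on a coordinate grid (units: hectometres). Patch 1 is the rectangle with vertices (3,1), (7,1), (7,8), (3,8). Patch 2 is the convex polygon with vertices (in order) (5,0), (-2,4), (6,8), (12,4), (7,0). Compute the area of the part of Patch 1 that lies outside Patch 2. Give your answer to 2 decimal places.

|Patch 1| = 28, |Patch 1∩Patch 2| = 25.3988.
|Patch 1 ∖ Patch 2| = |Patch 1| − |Patch 1∩Patch 2| = 28 − 25.3988 = 2.60.

2.60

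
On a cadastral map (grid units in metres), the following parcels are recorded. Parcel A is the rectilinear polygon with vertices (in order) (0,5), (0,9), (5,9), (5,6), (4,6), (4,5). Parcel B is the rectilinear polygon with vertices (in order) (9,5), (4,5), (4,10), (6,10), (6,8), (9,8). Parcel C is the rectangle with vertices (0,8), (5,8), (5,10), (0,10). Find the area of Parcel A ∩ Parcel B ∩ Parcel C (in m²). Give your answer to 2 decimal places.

1.00

The intersection is the polygon with vertices (5,8), (4,8), (4,9), (5,9).
By the shoelace formula its area is 1.00.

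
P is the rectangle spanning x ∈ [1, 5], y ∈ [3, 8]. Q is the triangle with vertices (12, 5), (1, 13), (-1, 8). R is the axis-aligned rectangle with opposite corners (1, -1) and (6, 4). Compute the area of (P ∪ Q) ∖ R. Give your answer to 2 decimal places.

|P ∪ Q| = 51.8077.
|(P ∪ Q) ∩ R| = 4.
|(P ∪ Q) ∖ R| = 51.8077 − 4 = 47.81.

47.81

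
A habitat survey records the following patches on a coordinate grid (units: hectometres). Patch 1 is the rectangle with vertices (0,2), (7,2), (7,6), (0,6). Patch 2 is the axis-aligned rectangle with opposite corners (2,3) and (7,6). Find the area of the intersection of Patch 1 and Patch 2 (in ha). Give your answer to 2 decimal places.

15.00

|Patch 1∩Patch 2|: x∈[2,7], y∈[3,6] → 5·3 = 15.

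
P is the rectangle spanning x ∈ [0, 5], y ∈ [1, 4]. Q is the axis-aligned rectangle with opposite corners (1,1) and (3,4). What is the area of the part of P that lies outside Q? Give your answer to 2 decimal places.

|P∩Q|: x∈[1,3], y∈[1,4] → 2·3 = 6.
|P| = 15.
|P ∖ Q| = |P| − |P∩Q| = 15 − 6 = 9.00.

9.00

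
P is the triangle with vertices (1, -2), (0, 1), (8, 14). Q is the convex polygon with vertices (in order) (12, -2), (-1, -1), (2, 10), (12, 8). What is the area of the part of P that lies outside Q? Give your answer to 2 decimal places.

2.24

|P| = 18.5, |P∩Q| = 16.2569.
|P ∖ Q| = |P| − |P∩Q| = 18.5 − 16.2569 = 2.24.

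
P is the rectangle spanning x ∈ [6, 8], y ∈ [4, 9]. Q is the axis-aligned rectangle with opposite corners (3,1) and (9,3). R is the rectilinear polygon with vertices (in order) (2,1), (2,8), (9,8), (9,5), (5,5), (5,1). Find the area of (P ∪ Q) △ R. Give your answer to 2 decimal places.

35.00

|P ∪ Q| = 22.
|(P ∪ Q) ∩ R| = 10.
|(P ∪ Q) △ R| = 22 + 33 − 20 = 35.00.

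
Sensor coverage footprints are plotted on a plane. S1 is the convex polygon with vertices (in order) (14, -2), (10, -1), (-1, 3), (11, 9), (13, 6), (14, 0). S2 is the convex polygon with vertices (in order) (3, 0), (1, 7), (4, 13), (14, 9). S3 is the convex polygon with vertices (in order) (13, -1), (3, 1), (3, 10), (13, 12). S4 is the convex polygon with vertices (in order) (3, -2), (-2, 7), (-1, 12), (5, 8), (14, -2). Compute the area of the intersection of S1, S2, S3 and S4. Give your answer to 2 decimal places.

The intersection is the polygon with vertices (4.308,1.07), (3,1.546), (3,5), (6.241,6.621), (8.298,4.335).
By the shoelace formula its area is 17.61.

17.61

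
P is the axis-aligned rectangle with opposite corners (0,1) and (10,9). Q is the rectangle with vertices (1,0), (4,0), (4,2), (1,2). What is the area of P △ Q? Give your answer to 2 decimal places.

|P∩Q|: x∈[1,4], y∈[1,2] → 3·1 = 3.
|P △ Q| = |P| + |Q| − 2·|P∩Q| = 80 + 6 − 6 = 80.00.

80.00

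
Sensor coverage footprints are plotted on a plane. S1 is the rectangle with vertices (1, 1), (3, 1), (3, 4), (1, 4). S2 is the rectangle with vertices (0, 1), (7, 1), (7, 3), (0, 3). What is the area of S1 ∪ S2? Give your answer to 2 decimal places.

16.00

By inclusion–exclusion:
Individual areas: |S1| = 6, |S2| = 14.
|S1∩S2|: x∈[1,3], y∈[1,3] → 2·2 = 4.
|S1 ∪ S2| = 20 − 4 = 16.00.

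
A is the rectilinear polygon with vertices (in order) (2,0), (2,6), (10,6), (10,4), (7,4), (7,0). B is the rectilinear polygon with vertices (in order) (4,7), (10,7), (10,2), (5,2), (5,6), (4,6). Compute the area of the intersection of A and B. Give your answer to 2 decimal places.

14.00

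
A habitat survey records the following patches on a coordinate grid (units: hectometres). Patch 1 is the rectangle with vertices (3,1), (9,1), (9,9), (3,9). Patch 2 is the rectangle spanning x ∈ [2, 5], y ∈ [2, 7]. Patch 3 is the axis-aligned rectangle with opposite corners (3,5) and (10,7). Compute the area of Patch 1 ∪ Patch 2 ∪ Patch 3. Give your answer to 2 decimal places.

By inclusion–exclusion:
Individual areas: |Patch 1| = 48, |Patch 2| = 15, |Patch 3| = 14.
|Patch 1∩Patch 2|: x∈[3,5], y∈[2,7] → 2·5 = 10.
|Patch 1∩Patch 3|: x∈[3,9], y∈[5,7] → 6·2 = 12.
|Patch 2∩Patch 3|: x∈[3,5], y∈[5,7] → 2·2 = 4.
|Patch 1∩Patch 2∩Patch 3| = 4.
|Patch 1 ∪ Patch 2 ∪ Patch 3| = 77 − 26 + 4 = 55.00.

55.00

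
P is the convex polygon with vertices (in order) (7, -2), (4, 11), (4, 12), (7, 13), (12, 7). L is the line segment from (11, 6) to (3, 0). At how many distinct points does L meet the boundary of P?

1

The segment meets the boundary at (6.016,2.262).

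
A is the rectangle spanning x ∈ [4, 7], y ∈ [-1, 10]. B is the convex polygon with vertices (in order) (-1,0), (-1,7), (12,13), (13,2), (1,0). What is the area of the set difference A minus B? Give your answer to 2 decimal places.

|A| = 33, |A∩B| = 27.2308.
|A ∖ B| = |A| − |A∩B| = 33 − 27.2308 = 5.77.

5.77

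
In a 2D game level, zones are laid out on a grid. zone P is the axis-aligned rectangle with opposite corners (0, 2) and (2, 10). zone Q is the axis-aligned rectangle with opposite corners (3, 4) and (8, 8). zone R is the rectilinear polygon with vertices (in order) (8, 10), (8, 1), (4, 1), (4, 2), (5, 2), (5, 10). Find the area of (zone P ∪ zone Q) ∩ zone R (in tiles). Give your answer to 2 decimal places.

The region (zone P ∪ zone Q) ∩ zone R is the polygon with vertices (8,4), (5,4), (5,8), (8,8).
By the shoelace formula its area is 12.00.

12.00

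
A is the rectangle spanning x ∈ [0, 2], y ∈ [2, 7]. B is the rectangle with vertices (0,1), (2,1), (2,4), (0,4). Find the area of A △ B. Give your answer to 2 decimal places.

|A∩B|: x∈[0,2], y∈[2,4] → 2·2 = 4.
|A △ B| = |A| + |B| − 2·|A∩B| = 10 + 6 − 8 = 8.00.

8.00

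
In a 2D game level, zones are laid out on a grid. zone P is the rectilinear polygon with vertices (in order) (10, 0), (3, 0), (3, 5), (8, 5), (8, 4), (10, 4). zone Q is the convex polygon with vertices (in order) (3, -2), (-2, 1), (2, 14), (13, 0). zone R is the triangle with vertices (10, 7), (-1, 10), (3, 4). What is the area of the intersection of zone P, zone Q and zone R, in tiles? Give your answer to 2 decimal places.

1.17

The intersection is the polygon with vertices (3,5), (5.333,5), (3,4).
By the shoelace formula its area is 1.17.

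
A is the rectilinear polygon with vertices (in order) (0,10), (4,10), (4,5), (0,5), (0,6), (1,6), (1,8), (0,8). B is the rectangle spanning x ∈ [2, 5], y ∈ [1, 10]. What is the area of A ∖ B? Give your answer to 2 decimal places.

|A| = 18, |A∩B| = 10.
|A ∖ B| = |A| − |A∩B| = 18 − 10 = 8.00.

8.00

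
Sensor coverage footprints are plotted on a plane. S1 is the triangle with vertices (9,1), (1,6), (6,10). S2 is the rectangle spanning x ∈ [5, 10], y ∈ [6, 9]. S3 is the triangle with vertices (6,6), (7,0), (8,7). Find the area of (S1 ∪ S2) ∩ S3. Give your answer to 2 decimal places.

5.41

The region (S1 ∪ S2) ∩ S3 is the polygon with vertices (7.333,6), (7.7,4.9), (7.295,2.066), (6.581,2.512), (6,6), (8,7), (7.857,6).
By the shoelace formula its area is 5.41.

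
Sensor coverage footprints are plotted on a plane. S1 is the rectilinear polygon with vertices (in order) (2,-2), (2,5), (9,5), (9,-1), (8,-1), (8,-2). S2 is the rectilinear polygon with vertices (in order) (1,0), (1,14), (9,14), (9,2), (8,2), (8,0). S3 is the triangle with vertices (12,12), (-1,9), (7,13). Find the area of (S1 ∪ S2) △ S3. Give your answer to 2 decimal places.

115.95

|S1 ∪ S2| = 125.
|(S1 ∪ S2) ∩ S3| = 11.5231.
|(S1 ∪ S2) △ S3| = 125 + 14 − 23.0462 = 115.95.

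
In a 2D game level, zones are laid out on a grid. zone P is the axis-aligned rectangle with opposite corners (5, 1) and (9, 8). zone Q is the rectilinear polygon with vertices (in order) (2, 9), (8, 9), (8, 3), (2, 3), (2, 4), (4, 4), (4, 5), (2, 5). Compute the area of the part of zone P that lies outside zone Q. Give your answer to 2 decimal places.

13.00

|zone P| = 28, |zone P∩zone Q| = 15.
|zone P ∖ zone Q| = |zone P| − |zone P∩zone Q| = 28 − 15 = 13.00.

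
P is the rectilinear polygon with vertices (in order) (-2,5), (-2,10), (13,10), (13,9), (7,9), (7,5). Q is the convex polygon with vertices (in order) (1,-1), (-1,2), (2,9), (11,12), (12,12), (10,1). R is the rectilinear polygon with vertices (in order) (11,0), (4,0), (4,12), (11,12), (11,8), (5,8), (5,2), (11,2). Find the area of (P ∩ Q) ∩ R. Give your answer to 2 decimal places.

12.83

|P ∩ Q| = 31.474.
|(P ∩ Q) ∩ R| = 12.83.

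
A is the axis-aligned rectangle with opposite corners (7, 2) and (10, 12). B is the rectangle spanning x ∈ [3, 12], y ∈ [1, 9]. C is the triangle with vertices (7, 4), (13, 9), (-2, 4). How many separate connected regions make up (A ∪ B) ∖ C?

(A ∪ B) ∖ C splits into 2 disjoint pieces (area 25.5, area 37.4167).

2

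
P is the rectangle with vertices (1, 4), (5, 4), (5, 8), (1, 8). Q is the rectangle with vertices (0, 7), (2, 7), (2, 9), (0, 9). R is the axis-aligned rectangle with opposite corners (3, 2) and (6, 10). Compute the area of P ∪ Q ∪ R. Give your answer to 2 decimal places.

35.00

By inclusion–exclusion:
Individual areas: |P| = 16, |Q| = 4, |R| = 24.
|P∩Q|: x∈[1,2], y∈[7,8] → 1·1 = 1.
|P∩R|: x∈[3,5], y∈[4,8] → 2·4 = 8.
|Q∩R| = 0 (no overlap).
|P∩Q∩R| = 0.
|P ∪ Q ∪ R| = 44 − 9 + 0 = 35.00.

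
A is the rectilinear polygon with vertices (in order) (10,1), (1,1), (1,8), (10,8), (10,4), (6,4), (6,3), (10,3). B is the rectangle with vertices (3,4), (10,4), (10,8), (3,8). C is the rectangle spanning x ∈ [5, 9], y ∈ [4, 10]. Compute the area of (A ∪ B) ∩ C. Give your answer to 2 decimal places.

16.00

The region (A ∪ B) ∩ C is the polygon with vertices (9,8), (9,4), (6,4), (5,4), (5,8).
By the shoelace formula its area is 16.00.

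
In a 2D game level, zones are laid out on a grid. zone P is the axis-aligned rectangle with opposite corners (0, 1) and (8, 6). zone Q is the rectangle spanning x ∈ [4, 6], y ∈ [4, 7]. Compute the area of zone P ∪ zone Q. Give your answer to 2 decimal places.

42.00

By inclusion–exclusion:
Individual areas: |zone P| = 40, |zone Q| = 6.
|zone P∩zone Q|: x∈[4,6], y∈[4,6] → 2·2 = 4.
|zone P ∪ zone Q| = 46 − 4 = 42.00.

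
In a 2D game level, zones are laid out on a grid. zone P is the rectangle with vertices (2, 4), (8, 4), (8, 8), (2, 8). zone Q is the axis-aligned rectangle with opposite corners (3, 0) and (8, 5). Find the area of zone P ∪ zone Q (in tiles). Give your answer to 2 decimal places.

44.00

By inclusion–exclusion:
Individual areas: |zone P| = 24, |zone Q| = 25.
|zone P∩zone Q|: x∈[3,8], y∈[4,5] → 5·1 = 5.
|zone P ∪ zone Q| = 49 − 5 = 44.00.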